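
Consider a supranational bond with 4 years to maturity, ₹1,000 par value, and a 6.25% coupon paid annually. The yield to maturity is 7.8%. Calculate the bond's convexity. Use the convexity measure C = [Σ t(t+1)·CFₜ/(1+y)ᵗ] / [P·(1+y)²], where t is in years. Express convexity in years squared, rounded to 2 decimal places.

15.22

With y = 0.078:
  t   CF        PV=CF/(1+0.078)^t    t·PV        t(t+1)·PV
  1        62.50        57.9777        57.9777         115.9555
  2        62.50        53.7827       107.5654         322.6961
  3        62.50        49.8912       149.6735         598.6941
  4     1,062.50       786.7811     3,147.1242      15,735.6211
  Σ                    948.4327     3,462.3409      16,772.9668
P = 948.4327.
Convexity = Σ t(t+1)·PV / [P·(1+y)²] = 16,772.9668 / (948.4327 × 1.162084) = 15.21829.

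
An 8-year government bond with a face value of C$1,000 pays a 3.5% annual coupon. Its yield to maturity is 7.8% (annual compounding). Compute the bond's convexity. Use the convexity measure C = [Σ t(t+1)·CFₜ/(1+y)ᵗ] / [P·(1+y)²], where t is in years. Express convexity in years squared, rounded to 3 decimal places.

With y = 0.078:
  t   CF        PV=CF/(1+0.078)^t    t·PV        t(t+1)·PV
  1        35.00        32.4675        32.4675          64.9351
  2        35.00        30.1183        60.2366         180.7098
  3        35.00        27.9391        83.8172         335.2687
  4        35.00        25.9175       103.6700         518.3499
  5        35.00        24.0422       120.2110         721.2661
  6        35.00        22.3026       133.8156         936.7092
  7        35.00        20.6889       144.8221       1,158.5766
  8     1,035.00       567.5319     4,540.2550      40,862.2954
  Σ                    751.0079     5,219.2950      44,778.1107
P = 751.0079.
Convexity = Σ t(t+1)·PV / [P·(1+y)²] = 44,778.1107 / (751.0079 × 1.162084) = 51.30784.

51.308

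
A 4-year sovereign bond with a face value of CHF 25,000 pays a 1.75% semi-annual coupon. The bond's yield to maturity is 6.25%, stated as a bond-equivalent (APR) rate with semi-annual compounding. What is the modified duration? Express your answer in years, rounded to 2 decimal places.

3.75 years

Periodic yield y = 0.03125. First find Macaulay duration:
  t   CF        PV=CF/(1+0.03125)^t    t·PV
  1       218.75       212.1212       212.1212
  2       218.75       205.6933       411.3866
  3       218.75       199.4602       598.3805
  4       218.75       193.4159       773.6637
  5       218.75       187.5548       937.7742
  6       218.75       181.8714     1,091.2281
  7       218.75       176.3601     1,234.5207
  8    25,218.75    19,715.6847   157,725.4775
  Σ                 21,072.1616   162,984.5524
P = 21,072.1616; Macaulay duration = 162,984.5524 / 21,072.1616 = 7.73459 half-year periods = 3.86730 years.
Modified duration = D_Mac / (1 + y) = 3.86730 / 1.03125 = 3.75010 years.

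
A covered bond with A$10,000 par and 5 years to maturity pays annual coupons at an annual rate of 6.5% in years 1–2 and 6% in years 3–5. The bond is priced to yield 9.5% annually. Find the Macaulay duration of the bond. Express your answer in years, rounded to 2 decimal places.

Periodic yield y = 0.095. Discount each cash flow and weight by its year:
  t   CF        PV=CF/(1+0.095)^t    t·PV
  1       650.00       593.6073       593.6073
  2       650.00       542.1071     1,084.2143
  3       600.00       456.9923     1,370.9769
  4       600.00       417.3446     1,669.3783
  5    10,600.00     6,733.4133    33,667.0663
  Σ                  8,743.4646    38,385.2431
Price P = Σ PV = 8,743.4646.
Macaulay duration = Σ(t·PV) / P = 38,385.2431 / 8,743.4646 = 4.39016 years.

4.39 years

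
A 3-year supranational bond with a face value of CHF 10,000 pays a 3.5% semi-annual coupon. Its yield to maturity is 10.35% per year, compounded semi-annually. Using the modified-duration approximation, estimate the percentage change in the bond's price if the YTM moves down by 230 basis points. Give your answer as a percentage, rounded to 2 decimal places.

Periodic yield y = 0.05175. Modified duration first:
  t   CF        PV=CF/(1+0.05175)^t    t·PV
  1       175.00       166.3894       166.3894
  2       175.00       158.2024       316.4048
  3       175.00       150.4182       451.2547
  4       175.00       143.0171       572.0684
  5       175.00       135.9801       679.9006
  6    10,175.00     7,517.2552    45,103.5312
  Σ                  8,271.2624    47,289.5490
P = 8,271.2624; D_Mac = 5.71733 half-year periods = 2.85867 yrs; D_mod = 2.85867/(1+0.05175) = 2.71801 yrs.
ΔP/P ≈ -D_mod · Δy = -2.71801 × (-0.023) = +0.062514 = +6.2514%.

+6.25%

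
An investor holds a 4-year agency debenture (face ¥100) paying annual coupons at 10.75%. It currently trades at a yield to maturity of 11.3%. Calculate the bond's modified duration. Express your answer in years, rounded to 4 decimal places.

3.0992 years

Periodic yield y = 0.113. First find Macaulay duration:
  t   CF        PV=CF/(1+0.113)^t    t·PV
  1        10.75         9.6586         9.6586
  2        10.75         8.6780        17.3559
  3        10.75         7.7969        23.3908
  4       110.75        72.1711       288.6842
  Σ                     98.3045       339.0895
P = 98.3045; Macaulay duration = 339.0895 / 98.3045 = 3.44938 years.
Modified duration = D_Mac / (1 + y) = 3.44938 / 1.113 = 3.09917 years.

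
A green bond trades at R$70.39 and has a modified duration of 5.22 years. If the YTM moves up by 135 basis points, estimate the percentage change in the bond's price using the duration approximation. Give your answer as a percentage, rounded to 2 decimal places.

Duration approximation: ΔP/P ≈ -D_mod · Δy = -5.22 × (+0.0135) = -0.070470.
As a percentage: -7.0470%.

-7.05%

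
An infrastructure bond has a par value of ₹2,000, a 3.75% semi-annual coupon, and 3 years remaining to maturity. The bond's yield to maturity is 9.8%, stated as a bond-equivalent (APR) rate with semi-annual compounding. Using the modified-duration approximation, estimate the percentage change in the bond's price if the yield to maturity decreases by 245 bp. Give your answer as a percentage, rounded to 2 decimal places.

+6.66%

Periodic yield y = 0.049. Modified duration first:
  t   CF        PV=CF/(1+0.049)^t    t·PV
  1        37.50        35.7483        35.7483
  2        37.50        34.0785        68.1570
  3        37.50        32.4866        97.4599
  4        37.50        30.9692       123.8766
  5        37.50        29.5225       147.6127
  6     2,037.50     1,529.1310     9,174.7859
  Σ                  1,691.9361     9,647.6405
P = 1,691.9361; D_Mac = 5.70213 half-year periods = 2.85107 yrs; D_mod = 2.85107/(1+0.049) = 2.71789 yrs.
ΔP/P ≈ -D_mod · Δy = -2.71789 × (-0.0245) = +0.066588 = +6.6588%.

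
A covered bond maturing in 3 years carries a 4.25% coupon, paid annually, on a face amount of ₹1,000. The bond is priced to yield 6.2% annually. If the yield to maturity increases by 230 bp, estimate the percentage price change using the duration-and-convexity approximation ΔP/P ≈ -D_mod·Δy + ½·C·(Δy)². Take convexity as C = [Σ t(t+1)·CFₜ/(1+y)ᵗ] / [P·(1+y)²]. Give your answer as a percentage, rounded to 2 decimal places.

With y = 0.062:
  t   CF        PV=CF/(1+0.062)^t    t·PV        t(t+1)·PV
  1        42.50        40.0188        40.0188          80.0377
  2        42.50        37.6825        75.3650         226.0951
  3     1,042.50       870.3672     2,611.1016      10,444.4063
  Σ                    948.0685     2,726.4854      10,750.5391
P = 948.0685; D_Mac = 2.87583 yrs; D_mod = 2.70794 yrs; C = 10.05406.
Duration effect: -2.70794 × (+0.023) = -0.062283
Convexity effect: 0.5 × 10.05406 × (0.023)² = +0.0026593
ΔP/P ≈ -0.062283 + 0.0026593 = -0.059623 = -5.9623%.

-5.96%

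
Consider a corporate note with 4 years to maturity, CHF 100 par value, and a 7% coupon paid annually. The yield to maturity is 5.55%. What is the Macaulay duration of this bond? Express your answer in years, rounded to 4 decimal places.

3.6344 years

Periodic yield y = 0.0555. Discount each cash flow and weight by its year:
  t   CF        PV=CF/(1+0.0555)^t    t·PV
  1         7.00         6.6319         6.6319
  2         7.00         6.2832        12.5664
  3         7.00         5.9528        17.8585
  4       107.00        86.2086       344.8346
  Σ                    105.0766       381.8914
Price P = Σ PV = 105.0766.
Macaulay duration = Σ(t·PV) / P = 381.8914 / 105.0766 = 3.63441 years.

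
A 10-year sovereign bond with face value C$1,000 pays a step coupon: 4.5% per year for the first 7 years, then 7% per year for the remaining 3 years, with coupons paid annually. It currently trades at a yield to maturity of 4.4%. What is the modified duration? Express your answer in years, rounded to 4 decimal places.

7.9599 years

Periodic yield y = 0.044. First find Macaulay duration:
  t   CF        PV=CF/(1+0.044)^t    t·PV
  1        45.00        43.1034        43.1034
  2        45.00        41.2868        82.5737
  3        45.00        39.5468       118.6403
  4        45.00        37.8800       151.5202
  5        45.00        36.2836       181.4179
  6        45.00        34.7544       208.5263
  7        45.00        33.2896       233.0274
  8        70.00        49.6014       396.8113
  9        70.00        47.5109       427.5984
  10    1,070.00       695.6308     6,956.3078
  Σ                  1,058.8878     8,799.5267
P = 1,058.8878; Macaulay duration = 8,799.5267 / 1,058.8878 = 8.31016 years.
Modified duration = D_Mac / (1 + y) = 8.31016 / 1.044 = 7.95992 years.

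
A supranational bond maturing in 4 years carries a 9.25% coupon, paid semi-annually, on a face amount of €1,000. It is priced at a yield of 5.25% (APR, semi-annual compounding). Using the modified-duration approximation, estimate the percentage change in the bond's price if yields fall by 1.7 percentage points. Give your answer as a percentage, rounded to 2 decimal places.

+5.76%

Periodic yield y = 0.02625. Modified duration first:
  t   CF        PV=CF/(1+0.02625)^t    t·PV
  1        46.25        45.0670        45.0670
  2        46.25        43.9142        87.8285
  3        46.25        42.7910       128.3729
  4        46.25        41.6964       166.7858
  5        46.25        40.6299       203.1496
  6        46.25        39.5907       237.5439
  7        46.25        38.5780       270.0459
  8     1,046.25       850.3743     6,802.9941
  Σ                  1,142.6415     7,941.7878
P = 1,142.6415; D_Mac = 6.95038 half-year periods = 3.47519 yrs; D_mod = 3.47519/(1+0.02625) = 3.38630 yrs.
ΔP/P ≈ -D_mod · Δy = -3.38630 × (-0.017) = +0.057567 = +5.7567%.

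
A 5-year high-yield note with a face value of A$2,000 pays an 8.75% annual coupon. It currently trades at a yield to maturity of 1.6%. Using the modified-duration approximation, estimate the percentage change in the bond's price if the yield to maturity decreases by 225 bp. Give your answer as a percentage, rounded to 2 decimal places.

Periodic yield y = 0.016. Modified duration first:
  t   CF        PV=CF/(1+0.016)^t    t·PV
  1       175.00       172.2441       172.2441
  2       175.00       169.5316       339.0632
  3       175.00       166.8618       500.5854
  4       175.00       164.2341       656.9362
  5     2,175.00     2,009.0499    10,045.2494
  Σ                  2,681.9214    11,714.0783
P = 2,681.9214; D_Mac = 4.36779 yrs; D_mod = 4.36779/(1+0.016) = 4.29901 yrs.
ΔP/P ≈ -D_mod · Δy = -4.29901 × (-0.0225) = +0.096728 = +9.6728%.

+9.67%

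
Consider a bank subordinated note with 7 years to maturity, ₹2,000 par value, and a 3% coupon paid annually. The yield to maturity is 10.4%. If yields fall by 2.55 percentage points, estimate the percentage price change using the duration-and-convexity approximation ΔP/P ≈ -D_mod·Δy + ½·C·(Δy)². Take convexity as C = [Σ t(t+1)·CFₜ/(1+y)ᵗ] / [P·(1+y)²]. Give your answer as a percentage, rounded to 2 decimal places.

With y = 0.104:
  t   CF        PV=CF/(1+0.104)^t    t·PV        t(t+1)·PV
  1        60.00        54.3478        54.3478         108.6957
  2        60.00        49.2281        98.4562         295.3686
  3        60.00        44.5907       133.7720         535.0881
  4        60.00        40.3901       161.5604         807.8021
  5        60.00        36.5852       182.9262       1,097.5571
  6        60.00        33.1388       198.8328       1,391.8297
  7     2,060.00     1,030.5847     7,214.0932      57,712.7453
  Σ                  1,288.8655     8,043.9886      61,949.0866
P = 1,288.8655; D_Mac = 6.24114 yrs; D_mod = 5.65321 yrs; C = 39.43566.
Duration effect: -5.65321 × (-0.0255) = +0.144157
Convexity effect: 0.5 × 39.43566 × (-0.0255)² = +0.0128215
ΔP/P ≈ +0.144157 + 0.0128215 = +0.156978 = +15.6978%.

+15.70%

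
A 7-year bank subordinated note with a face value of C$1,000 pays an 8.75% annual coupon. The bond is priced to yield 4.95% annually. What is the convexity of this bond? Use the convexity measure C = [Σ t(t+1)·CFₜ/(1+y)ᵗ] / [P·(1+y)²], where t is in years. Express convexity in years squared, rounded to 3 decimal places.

With y = 0.0495:
  t   CF        PV=CF/(1+0.0495)^t    t·PV        t(t+1)·PV
  1        87.50        83.3730        83.3730         166.7461
  2        87.50        79.4407       158.8814         476.6443
  3        87.50        75.6939       227.0816         908.3265
  4        87.50        72.1237       288.4950       1,442.4749
  5        87.50        68.7220       343.6100       2,061.6602
  6        87.50        65.4807       392.8843       2,750.1899
  7     1,087.50       775.4471     5,428.1296      43,425.0365
  Σ                  1,220.2812     6,922.4550      51,231.0784
P = 1,220.2812.
Convexity = Σ t(t+1)·PV / [P·(1+y)²] = 51,231.0784 / (1,220.2812 × 1.101450) = 38.11612.

38.116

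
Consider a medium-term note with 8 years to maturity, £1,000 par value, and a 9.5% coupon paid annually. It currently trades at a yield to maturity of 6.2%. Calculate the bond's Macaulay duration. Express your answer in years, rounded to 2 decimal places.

6.14 years

Periodic yield y = 0.062. Discount each cash flow and weight by its year:
  t   CF        PV=CF/(1+0.062)^t    t·PV
  1        95.00        89.4539        89.4539
  2        95.00        84.2315       168.4630
  3        95.00        79.3140       237.9421
  4        95.00        74.6837       298.7346
  5        95.00        70.3236       351.6179
  6        95.00        66.2181       397.3084
  7        95.00        62.3522       436.4656
  8     1,095.00       676.7340     5,413.8719
  Σ                  1,203.3109     7,393.8574
Price P = Σ PV = 1,203.3109.
Macaulay duration = Σ(t·PV) / P = 7,393.8574 / 1,203.3109 = 6.14459 years.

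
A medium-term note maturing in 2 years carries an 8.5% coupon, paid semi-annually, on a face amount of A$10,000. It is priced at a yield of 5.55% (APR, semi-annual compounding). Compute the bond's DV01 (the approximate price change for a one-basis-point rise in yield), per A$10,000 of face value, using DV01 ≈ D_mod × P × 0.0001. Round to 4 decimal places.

A$1.9347

Periodic yield y = 0.02775.
  t   CF        PV=CF/(1+0.02775)^t    t·PV
  1       425.00       413.5247       413.5247
  2       425.00       402.3592       804.7184
  3       425.00       391.4952     1,174.4857
  4    10,425.00     9,343.8557    37,375.4227
  Σ                 10,551.2348    39,768.1515
P = 10,551.2348; D_Mac = 3.76905 half-year periods = 1.88453 yrs; D_mod = 1.83364 yrs.
DV01 ≈ 1.83364 × 10,551.2348 × 0.0001 = 1.934719.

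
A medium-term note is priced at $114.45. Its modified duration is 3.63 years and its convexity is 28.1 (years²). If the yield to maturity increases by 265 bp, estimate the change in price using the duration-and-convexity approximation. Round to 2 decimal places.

-$9.88

Duration effect: -D_mod·Δy = -3.63 × (+0.0265) = -0.096195
Convexity effect: ½·C·(Δy)² = 0.5 × 28.1 × (0.0265)² = +0.0098666125
ΔP/P ≈ -0.096195 + 0.0098666125 = -0.0863283875
ΔP ≈ 114.45 × (-0.0863283875) = -9.880283949375.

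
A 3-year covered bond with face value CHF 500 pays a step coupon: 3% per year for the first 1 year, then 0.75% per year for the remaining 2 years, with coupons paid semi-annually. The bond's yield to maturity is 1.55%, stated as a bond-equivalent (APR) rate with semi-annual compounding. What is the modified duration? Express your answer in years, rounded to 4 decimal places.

Periodic yield y = 0.00775. First find Macaulay duration:
  t   CF        PV=CF/(1+0.00775)^t    t·PV
  1        7.500         7.4423         7.4423
  2        7.500         7.3851        14.7702
  3        1.875         1.8321         5.4962
  4        1.875         1.8180         7.2719
  5        1.875         1.8040         9.0200
  6      501.875       479.1580     2,874.9479
  Σ                    499.4394     2,918.9485
P = 499.4394; Macaulay duration = 2,918.9485 / 499.4394 = 5.84445 half-year periods = 2.92222 years.
Modified duration = D_Mac / (1 + y) = 2.92222 / 1.00775 = 2.89975 years.

2.8998 years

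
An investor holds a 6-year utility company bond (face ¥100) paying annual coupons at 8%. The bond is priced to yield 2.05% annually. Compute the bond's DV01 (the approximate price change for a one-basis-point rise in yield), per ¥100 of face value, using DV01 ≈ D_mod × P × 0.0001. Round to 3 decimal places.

Periodic yield y = 0.0205.
  t   CF        PV=CF/(1+0.0205)^t    t·PV
  1         8.00         7.8393         7.8393
  2         8.00         7.6818        15.3636
  3         8.00         7.5275        22.5825
  4         8.00         7.3763        29.5052
  5         8.00         7.2281        36.1406
  6       108.00        95.6193       573.7160
  Σ                    133.2723       685.1471
P = 133.2723; D_Mac = 5.14096 yrs; D_mod = 5.03768 yrs.
DV01 ≈ 5.03768 × 133.2723 × 0.0001 = 0.067138.

¥0.067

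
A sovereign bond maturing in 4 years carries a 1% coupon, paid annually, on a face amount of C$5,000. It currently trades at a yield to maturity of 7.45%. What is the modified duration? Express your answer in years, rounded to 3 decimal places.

3.659 years

Periodic yield y = 0.0745. First find Macaulay duration:
  t   CF        PV=CF/(1+0.0745)^t    t·PV
  1        50.00        46.5333        46.5333
  2        50.00        43.3069        86.6138
  3        50.00        40.3042       120.9127
  4     5,050.00     3,788.4861    15,153.9444
  Σ                  3,918.6305    15,408.0042
P = 3,918.6305; Macaulay duration = 15,408.0042 / 3,918.6305 = 3.93199 years.
Modified duration = D_Mac / (1 + y) = 3.93199 / 1.0745 = 3.65936 years.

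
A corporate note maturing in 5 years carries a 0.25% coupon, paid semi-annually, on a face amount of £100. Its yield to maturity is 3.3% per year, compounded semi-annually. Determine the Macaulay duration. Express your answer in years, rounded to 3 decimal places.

Periodic yield y = 0.0165. Discount each cash flow and weight by its period:
  t   CF        PV=CF/(1+0.0165)^t    t·PV
  1        0.125         0.1230         0.1230
  2        0.125         0.1210         0.2419
  3        0.125         0.1190         0.3570
  4        0.125         0.1171         0.4683
  5        0.125         0.1152         0.5759
  6        0.125         0.1133         0.6799
  7        0.125         0.1115         0.7803
  8        0.125         0.1097         0.8773
  9        0.125         0.1079         0.9709
  10     100.125        85.0097       850.0974
  Σ                     86.0473       855.1719
Price P = Σ PV = 86.0473.
Macaulay duration = Σ(t·PV) / P = 855.1719 / 86.0473 = 9.93840 half-year periods.
In years: 9.93840 / 2 = 4.96920 years.

4.969 years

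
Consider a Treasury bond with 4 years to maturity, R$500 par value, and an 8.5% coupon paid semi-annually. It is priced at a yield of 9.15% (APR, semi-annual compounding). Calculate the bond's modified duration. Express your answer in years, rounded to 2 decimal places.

Periodic yield y = 0.04575. First find Macaulay duration:
  t   CF        PV=CF/(1+0.04575)^t    t·PV
  1        21.25        20.3203        20.3203
  2        21.25        19.4314        38.8627
  3        21.25        18.5813        55.7438
  4        21.25        17.7684        71.0735
  5        21.25        16.9910        84.9551
  6        21.25        16.2477        97.4862
  7        21.25        15.5369       108.7582
  8       521.25       364.4375     2,915.5002
  Σ                    489.3145     3,392.6999
P = 489.3145; Macaulay duration = 3,392.6999 / 489.3145 = 6.93358 half-year periods = 3.46679 years.
Modified duration = D_Mac / (1 + y) = 3.46679 / 1.04575 = 3.31512 years.

3.32 years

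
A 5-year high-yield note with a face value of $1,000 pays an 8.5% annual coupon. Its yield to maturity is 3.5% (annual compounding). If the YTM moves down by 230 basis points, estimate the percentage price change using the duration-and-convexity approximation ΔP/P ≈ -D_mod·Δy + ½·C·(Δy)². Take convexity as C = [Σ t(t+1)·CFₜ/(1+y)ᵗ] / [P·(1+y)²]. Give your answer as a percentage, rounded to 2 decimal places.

+10.29%

With y = 0.035:
  t   CF        PV=CF/(1+0.035)^t    t·PV        t(t+1)·PV
  1        85.00        82.1256        82.1256         164.2512
  2        85.00        79.3484       158.6968         476.0905
  3        85.00        76.6651       229.9954         919.9816
  4        85.00        74.0726       296.2904       1,481.4518
  5     1,085.00       913.5409     4,567.7044      27,406.2266
  Σ                  1,225.7526     5,334.8126      30,448.0016
P = 1,225.7526; D_Mac = 4.35228 yrs; D_mod = 4.20510 yrs; C = 23.18864.
Duration effect: -4.20510 × (-0.023) = +0.096717
Convexity effect: 0.5 × 23.18864 × (-0.023)² = +0.0061334
ΔP/P ≈ +0.096717 + 0.0061334 = +0.102851 = +10.2851%.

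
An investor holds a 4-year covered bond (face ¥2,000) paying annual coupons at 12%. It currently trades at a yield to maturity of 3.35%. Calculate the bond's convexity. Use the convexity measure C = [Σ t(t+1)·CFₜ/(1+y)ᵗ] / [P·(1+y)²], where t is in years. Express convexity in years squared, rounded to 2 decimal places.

With y = 0.0335:
  t   CF        PV=CF/(1+0.0335)^t    t·PV        t(t+1)·PV
  1       240.00       232.2206       232.2206         464.4412
  2       240.00       224.6934       449.3868       1,348.1603
  3       240.00       217.4101       652.2304       2,608.9217
  4     2,240.00     1,963.3878     7,853.5513      39,267.7566
  Σ                  2,637.7120     9,187.3891      43,689.2798
P = 2,637.7120.
Convexity = Σ t(t+1)·PV / [P·(1+y)²] = 43,689.2798 / (2,637.7120 × 1.068122) = 15.50696.

15.51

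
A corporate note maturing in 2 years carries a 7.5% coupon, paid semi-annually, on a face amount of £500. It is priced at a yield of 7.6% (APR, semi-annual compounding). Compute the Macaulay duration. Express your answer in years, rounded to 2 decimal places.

1.89 years

Periodic yield y = 0.038. Discount each cash flow and weight by its period:
  t   CF        PV=CF/(1+0.038)^t    t·PV
  1        18.75        18.0636        18.0636
  2        18.75        17.4023        34.8046
  3        18.75        16.7652        50.2957
  4       518.75       446.8571     1,787.4285
  Σ                    499.0882     1,890.5924
Price P = Σ PV = 499.0882.
Macaulay duration = Σ(t·PV) / P = 1,890.5924 / 499.0882 = 3.78809 half-year periods.
In years: 3.78809 / 2 = 1.89405 years.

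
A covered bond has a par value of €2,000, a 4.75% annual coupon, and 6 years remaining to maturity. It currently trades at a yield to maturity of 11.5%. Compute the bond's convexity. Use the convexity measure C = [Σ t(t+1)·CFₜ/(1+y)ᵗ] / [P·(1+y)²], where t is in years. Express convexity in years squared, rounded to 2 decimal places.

28.06

With y = 0.115:
  t   CF        PV=CF/(1+0.115)^t    t·PV        t(t+1)·PV
  1        95.00        85.2018        85.2018         170.4036
  2        95.00        76.4142       152.8283         458.4850
  3        95.00        68.5329       205.5986         822.3946
  4        95.00        61.4645       245.8579       1,229.2894
  5        95.00        55.1251       275.6254       1,653.7525
  6     2,095.00     1,090.2719     6,541.6315      45,791.4202
  Σ                  1,437.0103     7,506.7435      50,125.7453
P = 1,437.0103.
Convexity = Σ t(t+1)·PV / [P·(1+y)²] = 50,125.7453 / (1,437.0103 × 1.243225) = 28.05765.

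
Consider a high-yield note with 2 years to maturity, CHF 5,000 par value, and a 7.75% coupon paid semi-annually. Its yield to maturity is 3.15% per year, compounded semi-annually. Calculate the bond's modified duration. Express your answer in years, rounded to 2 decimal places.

Periodic yield y = 0.01575. First find Macaulay duration:
  t   CF        PV=CF/(1+0.01575)^t    t·PV
  1       193.75       190.7458       190.7458
  2       193.75       187.7881       375.5762
  3       193.75       184.8763       554.6289
  4     5,193.75     4,879.0326    19,516.1303
  Σ                  5,442.4427    20,637.0811
P = 5,442.4427; Macaulay duration = 20,637.0811 / 5,442.4427 = 3.79188 half-year periods = 1.89594 years.
Modified duration = D_Mac / (1 + y) = 1.89594 / 1.01575 = 1.86654 years.

1.87 years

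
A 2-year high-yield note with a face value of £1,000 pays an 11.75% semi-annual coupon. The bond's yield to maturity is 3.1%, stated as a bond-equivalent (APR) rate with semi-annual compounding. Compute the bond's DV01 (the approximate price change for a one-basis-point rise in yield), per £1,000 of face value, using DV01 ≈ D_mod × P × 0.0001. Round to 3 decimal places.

£0.213

Periodic yield y = 0.0155.
  t   CF        PV=CF/(1+0.0155)^t    t·PV
  1        58.75        57.8533        57.8533
  2        58.75        56.9702       113.9405
  3        58.75        56.1007       168.3020
  4     1,058.75       995.5744     3,982.2975
  Σ                  1,166.4986     4,322.3933
P = 1,166.4986; D_Mac = 3.70544 half-year periods = 1.85272 yrs; D_mod = 1.82444 yrs.
DV01 ≈ 1.82444 × 1,166.4986 × 0.0001 = 0.212821.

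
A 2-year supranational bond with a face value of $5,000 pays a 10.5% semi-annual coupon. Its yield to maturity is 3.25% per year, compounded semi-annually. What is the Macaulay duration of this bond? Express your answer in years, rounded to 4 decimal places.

1.8654 years

Periodic yield y = 0.01625. Discount each cash flow and weight by its period:
  t   CF        PV=CF/(1+0.01625)^t    t·PV
  1       262.50       258.3026       258.3026
  2       262.50       254.1723       508.3446
  3       262.50       250.1080       750.3241
  4     5,262.50     4,933.8947    19,735.5787
  Σ                  5,696.4776    21,252.5499
Price P = Σ PV = 5,696.4776.
Macaulay duration = Σ(t·PV) / P = 21,252.5499 / 5,696.4776 = 3.73082 half-year periods.
In years: 3.73082 / 2 = 1.86541 years.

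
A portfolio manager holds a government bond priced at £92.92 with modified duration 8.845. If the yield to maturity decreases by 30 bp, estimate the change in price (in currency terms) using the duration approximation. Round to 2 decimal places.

Duration approximation: ΔP/P ≈ -D_mod · Δy = -8.845 × (-0.003) = +0.026535.
ΔP ≈ 92.92 × (+0.026535) = +2.4656322.

+£2.47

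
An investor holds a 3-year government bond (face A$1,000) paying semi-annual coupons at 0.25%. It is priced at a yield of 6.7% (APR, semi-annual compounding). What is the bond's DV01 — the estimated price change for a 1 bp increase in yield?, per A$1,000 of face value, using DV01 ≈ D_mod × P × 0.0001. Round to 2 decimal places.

Periodic yield y = 0.0335.
  t   CF        PV=CF/(1+0.0335)^t    t·PV
  1         1.25         1.2095         1.2095
  2         1.25         1.1703         2.3406
  3         1.25         1.1323         3.3970
  4         1.25         1.0956         4.3826
  5         1.25         1.0601         5.3006
  6     1,001.25       821.6363     4,929.8181
  Σ                    827.3042     4,946.4484
P = 827.3042; D_Mac = 5.97900 half-year periods = 2.98950 yrs; D_mod = 2.89260 yrs.
DV01 ≈ 2.89260 × 827.3042 × 0.0001 = 0.239306.

A$0.24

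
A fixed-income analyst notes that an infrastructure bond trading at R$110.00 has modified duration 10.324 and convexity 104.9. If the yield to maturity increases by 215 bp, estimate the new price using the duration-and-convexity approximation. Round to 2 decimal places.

Duration effect: -D_mod·Δy = -10.324 × (+0.0215) = -0.221966
Convexity effect: ½·C·(Δy)² = 0.5 × 104.9 × (0.0215)² = +0.0242450125
ΔP/P ≈ -0.221966 + 0.0242450125 = -0.1977209875
New price ≈ 110.00 × (1 - 0.1977209875) = 88.250691375.

R$88.25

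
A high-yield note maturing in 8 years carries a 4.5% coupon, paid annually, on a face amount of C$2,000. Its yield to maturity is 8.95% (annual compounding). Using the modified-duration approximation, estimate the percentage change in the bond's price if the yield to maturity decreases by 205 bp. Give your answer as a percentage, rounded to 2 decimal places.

+12.59%

Periodic yield y = 0.0895. Modified duration first:
  t   CF        PV=CF/(1+0.0895)^t    t·PV
  1        90.00        82.6067        82.6067
  2        90.00        75.8207       151.6415
  3        90.00        69.5922       208.7767
  4        90.00        63.8754       255.5016
  5        90.00        58.6282       293.1408
  6        90.00        53.8120       322.8720
  7        90.00        49.3915       345.7402
  8     2,090.00     1,052.7577     8,422.0613
  Σ                  1,506.4844    10,082.3408
P = 1,506.4844; D_Mac = 6.69263 yrs; D_mod = 6.69263/(1+0.0895) = 6.14284 yrs.
ΔP/P ≈ -D_mod · Δy = -6.14284 × (-0.0205) = +0.125928 = +12.5928%.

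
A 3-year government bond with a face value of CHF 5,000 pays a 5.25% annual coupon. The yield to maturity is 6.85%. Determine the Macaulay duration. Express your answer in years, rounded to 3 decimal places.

2.849 years

Periodic yield y = 0.0685. Discount each cash flow and weight by its year:
  t   CF        PV=CF/(1+0.0685)^t    t·PV
  1       262.50       245.6715       245.6715
  2       262.50       229.9219       459.8437
  3     5,262.50     4,313.8847    12,941.6540
  Σ                  4,789.4780    13,647.1692
Price P = Σ PV = 4,789.4780.
Macaulay duration = Σ(t·PV) / P = 13,647.1692 / 4,789.4780 = 2.84941 years.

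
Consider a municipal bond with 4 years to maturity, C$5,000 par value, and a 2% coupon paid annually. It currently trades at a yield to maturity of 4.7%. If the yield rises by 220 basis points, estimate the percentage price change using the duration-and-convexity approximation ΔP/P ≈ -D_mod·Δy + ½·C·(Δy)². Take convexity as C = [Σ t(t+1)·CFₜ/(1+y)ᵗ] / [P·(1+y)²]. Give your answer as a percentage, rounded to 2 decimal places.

-7.72%

With y = 0.047:
  t   CF        PV=CF/(1+0.047)^t    t·PV        t(t+1)·PV
  1       100.00        95.5110        95.5110         191.0220
  2       100.00        91.2235       182.4470         547.3409
  3       100.00        87.1284       261.3853       1,045.5413
  4     5,100.00     4,244.0789    16,976.3156      84,881.5781
  Σ                  4,517.9418    17,515.6589      86,665.4822
P = 4,517.9418; D_Mac = 3.87691 yrs; D_mod = 3.70288 yrs; C = 17.49896.
Duration effect: -3.70288 × (+0.022) = -0.081463
Convexity effect: 0.5 × 17.49896 × (0.022)² = +0.0042347
ΔP/P ≈ -0.081463 + 0.0042347 = -0.077229 = -7.7229%.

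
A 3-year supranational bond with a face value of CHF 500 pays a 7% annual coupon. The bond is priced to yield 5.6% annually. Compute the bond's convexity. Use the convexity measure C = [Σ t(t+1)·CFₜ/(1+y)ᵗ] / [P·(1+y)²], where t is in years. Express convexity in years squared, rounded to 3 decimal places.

With y = 0.056:
  t   CF        PV=CF/(1+0.056)^t    t·PV        t(t+1)·PV
  1        35.00        33.1439        33.1439          66.2879
  2        35.00        31.3863        62.7726         188.3178
  3       535.00       454.3202     1,362.9605       5,451.8422
  Σ                    518.8504     1,458.8771       5,706.4479
P = 518.8504.
Convexity = Σ t(t+1)·PV / [P·(1+y)²] = 5,706.4479 / (518.8504 × 1.115136) = 9.86270.

9.863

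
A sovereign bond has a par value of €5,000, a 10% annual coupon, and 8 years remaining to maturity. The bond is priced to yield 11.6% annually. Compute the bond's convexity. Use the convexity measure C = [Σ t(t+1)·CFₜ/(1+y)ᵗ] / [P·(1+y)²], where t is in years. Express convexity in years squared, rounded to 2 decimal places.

36.88

With y = 0.116:
  t   CF        PV=CF/(1+0.116)^t    t·PV        t(t+1)·PV
  1       500.00       448.0287       448.0287         896.0573
  2       500.00       401.4594       802.9188       2,408.7563
  3       500.00       359.7306     1,079.1919       4,316.7676
  4       500.00       322.3393     1,289.3571       6,446.7855
  5       500.00       288.8345     1,444.1724       8,665.0343
  6       500.00       258.8123     1,552.8735      10,870.1147
  7       500.00       231.9106     1,623.3744      12,986.9949
  8     5,500.00     2,285.8574    18,286.8591     164,581.7323
  Σ                  4,596.9727    26,526.7759     211,172.2429
P = 4,596.9727.
Convexity = Σ t(t+1)·PV / [P·(1+y)²] = 211,172.2429 / (4,596.9727 × 1.245456) = 36.88387.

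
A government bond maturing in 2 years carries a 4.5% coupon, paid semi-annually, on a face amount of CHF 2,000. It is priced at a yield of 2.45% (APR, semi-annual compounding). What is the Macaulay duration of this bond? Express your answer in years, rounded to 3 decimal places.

Periodic yield y = 0.01225. Discount each cash flow and weight by its period:
  t   CF        PV=CF/(1+0.01225)^t    t·PV
  1        45.00        44.4554        44.4554
  2        45.00        43.9174        87.8349
  3        45.00        43.3860       130.1579
  4     2,045.00     1,947.7902     7,791.1607
  Σ                  2,079.5490     8,053.6088
Price P = Σ PV = 2,079.5490.
Macaulay duration = Σ(t·PV) / P = 8,053.6088 / 2,079.5490 = 3.87277 half-year periods.
In years: 3.87277 / 2 = 1.93638 years.

1.936 years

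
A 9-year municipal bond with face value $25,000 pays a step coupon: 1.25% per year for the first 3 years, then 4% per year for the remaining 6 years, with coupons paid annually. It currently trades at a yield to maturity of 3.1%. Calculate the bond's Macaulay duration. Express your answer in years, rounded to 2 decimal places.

8.24 years

Periodic yield y = 0.031. Discount each cash flow and weight by its year:
  t   CF        PV=CF/(1+0.031)^t    t·PV
  1       312.50       303.1038       303.1038
  2       312.50       293.9901       587.9802
  3       312.50       285.1504       855.4513
  4     1,000.00       885.0450     3,540.1799
  5     1,000.00       858.4335     4,292.1677
  6     1,000.00       832.6222     4,995.7335
  7     1,000.00       807.5870     5,653.1093
  8     1,000.00       783.3046     6,266.4368
  9    26,000.00    19,753.5593   177,782.0337
  Σ                 24,802.7960   204,276.1960
Price P = Σ PV = 24,802.7960.
Macaulay duration = Σ(t·PV) / P = 204,276.1960 / 24,802.7960 = 8.23601 years.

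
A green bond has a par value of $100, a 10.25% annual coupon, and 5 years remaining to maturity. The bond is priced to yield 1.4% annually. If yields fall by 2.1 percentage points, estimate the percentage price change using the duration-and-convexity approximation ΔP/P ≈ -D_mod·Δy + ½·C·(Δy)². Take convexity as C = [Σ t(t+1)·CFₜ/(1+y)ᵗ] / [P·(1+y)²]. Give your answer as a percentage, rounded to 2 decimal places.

With y = 0.014:
  t   CF        PV=CF/(1+0.014)^t    t·PV        t(t+1)·PV
  1        10.25        10.1085        10.1085          20.2170
  2        10.25         9.9689        19.9378          59.8135
  3        10.25         9.8313        29.4938         117.9753
  4        10.25         9.6955        38.7822         193.9108
  5       110.25       102.8463       514.2317       3,085.3901
  Σ                    142.4506       612.5540       3,477.3067
P = 142.4506; D_Mac = 4.30012 yrs; D_mod = 4.24075 yrs; C = 23.74122.
Duration effect: -4.24075 × (-0.021) = +0.089056
Convexity effect: 0.5 × 23.74122 × (-0.021)² = +0.0052349
ΔP/P ≈ +0.089056 + 0.0052349 = +0.094291 = +9.4291%.

+9.43%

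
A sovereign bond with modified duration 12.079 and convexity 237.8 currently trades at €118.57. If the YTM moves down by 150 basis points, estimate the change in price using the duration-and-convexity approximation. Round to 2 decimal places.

+€24.66

Duration effect: -D_mod·Δy = -12.079 × (-0.015) = +0.181185
Convexity effect: ½·C·(Δy)² = 0.5 × 237.8 × (-0.015)² = +0.0267525
ΔP/P ≈ +0.181185 + 0.0267525 = +0.2079375
ΔP ≈ 118.57 × (+0.2079375) = +24.655149375.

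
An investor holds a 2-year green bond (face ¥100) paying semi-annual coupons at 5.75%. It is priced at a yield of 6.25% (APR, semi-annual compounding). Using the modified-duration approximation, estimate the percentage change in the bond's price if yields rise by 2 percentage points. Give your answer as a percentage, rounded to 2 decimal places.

-3.72%

Periodic yield y = 0.03125. Modified duration first:
  t   CF        PV=CF/(1+0.03125)^t    t·PV
  1        2.875         2.7879         2.7879
  2        2.875         2.7034         5.4068
  3        2.875         2.6215         7.8644
  4      102.875        90.9607       363.8430
  Σ                     99.0735       379.9021
P = 99.0735; D_Mac = 3.83455 half-year periods = 1.91727 yrs; D_mod = 1.91727/(1+0.03125) = 1.85917 yrs.
ΔP/P ≈ -D_mod · Δy = -1.85917 × (+0.02) = -0.037183 = -3.7183%.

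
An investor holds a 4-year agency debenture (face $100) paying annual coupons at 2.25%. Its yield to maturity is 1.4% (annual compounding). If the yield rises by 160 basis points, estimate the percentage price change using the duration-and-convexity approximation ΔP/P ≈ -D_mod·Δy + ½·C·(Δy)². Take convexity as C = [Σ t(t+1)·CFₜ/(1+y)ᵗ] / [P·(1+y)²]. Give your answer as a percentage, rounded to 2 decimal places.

With y = 0.014:
  t   CF        PV=CF/(1+0.014)^t    t·PV        t(t+1)·PV
  1         2.25         2.2189         2.2189           4.4379
  2         2.25         2.1883         4.3766          13.1298
  3         2.25         2.1581         6.4743          25.8970
  4       102.25        96.7189       386.8757       1,934.3787
  Σ                    103.2843       399.9455       1,977.8433
P = 103.2843; D_Mac = 3.87228 yrs; D_mod = 3.81882 yrs; C = 18.62438.
Duration effect: -3.81882 × (+0.016) = -0.061101
Convexity effect: 0.5 × 18.62438 × (0.016)² = +0.0023839
ΔP/P ≈ -0.061101 + 0.0023839 = -0.058717 = -5.8717%.

-5.87%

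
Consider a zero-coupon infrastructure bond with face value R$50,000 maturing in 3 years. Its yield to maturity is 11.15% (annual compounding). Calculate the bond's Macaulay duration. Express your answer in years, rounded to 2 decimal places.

3.00 years

A zero-coupon bond has a single cash flow at maturity, so its Macaulay duration equals its maturity: 3 years.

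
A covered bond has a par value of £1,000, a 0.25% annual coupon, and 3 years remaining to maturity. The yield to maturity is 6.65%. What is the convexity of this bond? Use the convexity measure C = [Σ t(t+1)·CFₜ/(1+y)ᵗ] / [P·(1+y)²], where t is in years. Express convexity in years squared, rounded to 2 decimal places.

With y = 0.0665:
  t   CF        PV=CF/(1+0.0665)^t    t·PV        t(t+1)·PV
  1         2.50         2.3441         2.3441           4.6882
  2         2.50         2.1980         4.3959          13.1877
  3     1,002.50       826.4219     2,479.2656       9,917.0624
  Σ                    830.9639     2,486.0056       9,934.9384
P = 830.9639.
Convexity = Σ t(t+1)·PV / [P·(1+y)²] = 9,934.9384 / (830.9639 × 1.137422) = 10.51142.

10.51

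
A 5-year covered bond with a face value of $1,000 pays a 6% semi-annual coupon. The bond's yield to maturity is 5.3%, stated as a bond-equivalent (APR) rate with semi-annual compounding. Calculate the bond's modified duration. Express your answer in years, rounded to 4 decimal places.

4.2901 years

Periodic yield y = 0.0265. First find Macaulay duration:
  t   CF        PV=CF/(1+0.0265)^t    t·PV
  1        30.00        29.2255        29.2255
  2        30.00        28.4710        56.9421
  3        30.00        27.7360        83.2081
  4        30.00        27.0200       108.0800
  5        30.00        26.3225       131.6123
  6        30.00        25.6429       153.8575
  7        30.00        24.9809       174.8665
  8        30.00        24.3360       194.6882
  9        30.00        23.7078       213.3699
  10    1,030.00       792.9534     7,929.5344
  Σ                  1,030.3962     9,075.3846
P = 1,030.3962; Macaulay duration = 9,075.3846 / 1,030.3962 = 8.80767 half-year periods = 4.40383 years.
Modified duration = D_Mac / (1 + y) = 4.40383 / 1.0265 = 4.29014 years.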